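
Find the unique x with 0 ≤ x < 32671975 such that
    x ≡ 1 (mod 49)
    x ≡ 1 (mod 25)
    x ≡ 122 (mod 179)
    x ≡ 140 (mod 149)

From x ≡ 1 (mod 49) write x = 1 + 49t. Substituting into x ≡ 1 (mod 25) gives 49t ≡ 0 (mod 25), and since 24⁻¹ ≡ 24 (mod 25), t ≡ 0. Hence x ≡ 1 + 49·0 = 1 (mod 1225).
From x ≡ 1 (mod 1225) write x = 1 + 1225t. Substituting into x ≡ 122 (mod 179) gives 1225t ≡ 121 (mod 179), and since 151⁻¹ ≡ 147 (mod 179), t ≡ 66. Hence x ≡ 1 + 1225·66 = 80851 (mod 219275).
From x ≡ 80851 (mod 219275) write x = 80851 + 219275t. Substituting into x ≡ 140 (mod 149) gives 219275t ≡ 47 (mod 149), and since 96⁻¹ ≡ 104 (mod 149), t ≡ 120. Hence x ≡ 80851 + 219275·120 = 26393851 (mod 32671975).

26393851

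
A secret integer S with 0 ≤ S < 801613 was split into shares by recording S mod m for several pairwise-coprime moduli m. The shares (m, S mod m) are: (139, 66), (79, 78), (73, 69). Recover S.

792922

The moduli are pairwise coprime; N = 139·79·73 = 801613.
N/139 = 5767; 5767 ≡ 68 (mod 139); 68·92 ≡ 1, so inverse 92.
N/79 = 10147; 10147 ≡ 35 (mod 79); 35·70 ≡ 1, so inverse 70.
N/73 = 10981; 10981 ≡ 31 (mod 73); 31·33 ≡ 1, so inverse 33.
S ≡ 66·5767·92 + 78·10147·70 + 69·10981·33 = 115423581.
115423581 mod 801613 = 792922.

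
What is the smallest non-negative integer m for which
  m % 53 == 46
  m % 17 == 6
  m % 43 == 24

The moduli are pairwise coprime; N = 53·17·43 = 38743.
N/53 = 731; 731 ≡ 42 (mod 53); 42·24 ≡ 1, so inverse 24.
N/17 = 2279; 2279 ≡ 1 (mod 17), inverse 1.
N/43 = 901; 901 ≡ 41 (mod 43); 41·21 ≡ 1, so inverse 21.
m ≡ 46·731·24 + 6·2279·1 + 24·901·21 = 1274802.
1274802 mod 38743 = 35026.

35026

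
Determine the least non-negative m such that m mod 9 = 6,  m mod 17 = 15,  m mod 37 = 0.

The moduli are pairwise coprime; N = 9·17·37 = 5661.
N/9 = 629; 629 ≡ 8 (mod 9); 8·8 ≡ 1, so inverse 8.
N/17 = 333; 333 ≡ 10 (mod 17); 10·12 ≡ 1, so inverse 12.
N/37 = 153; 153 ≡ 5 (mod 37); 5·15 ≡ 1, so inverse 15.
m ≡ 6·629·8 + 15·333·12 + 0·153·15 = 90132.
90132 mod 5661 = 5217.

5217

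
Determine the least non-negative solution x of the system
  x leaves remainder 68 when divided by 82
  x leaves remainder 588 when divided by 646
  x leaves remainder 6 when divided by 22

140124

gcd(82, 646) = 2 and 2 | (588 − 68), so the pair is consistent; merging gives x ≡ 7694 (mod 26486), where 26486 = lcm(82, 646).
gcd(26486, 22) = 2 and 2 | (6 − 7694), so the pair is consistent; merging gives x ≡ 140124 (mod 291346), where 291346 = lcm(26486, 22).
The solution is unique modulo lcm(82, 646, 22) = 291346.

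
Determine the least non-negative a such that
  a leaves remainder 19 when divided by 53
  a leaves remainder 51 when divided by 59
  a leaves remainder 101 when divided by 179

From a ≡ 19 (mod 53) write a = 19 + 53t. Substituting into a ≡ 51 (mod 59) gives 53t ≡ 32 (mod 59), and since 53⁻¹ ≡ 49 (mod 59), t ≡ 34. Hence a ≡ 19 + 53·34 = 1821 (mod 3127).
From a ≡ 1821 (mod 3127) write a = 1821 + 3127t. Substituting into a ≡ 101 (mod 179) gives 3127t ≡ 70 (mod 179), and since 84⁻¹ ≡ 130 (mod 179), t ≡ 150. Hence a ≡ 1821 + 3127·150 = 470871 (mod 559733).

470871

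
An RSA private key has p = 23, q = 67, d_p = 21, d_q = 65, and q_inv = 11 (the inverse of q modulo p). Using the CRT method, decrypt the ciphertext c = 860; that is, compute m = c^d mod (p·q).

m₁ = c^(d_p) mod p: c ≡ 9 (mod 23), and 9^21 mod 23 = 18.
m₂ = c^(d_q) mod q: c ≡ 56 (mod 67), and 56^65 mod 67 = 6.
h = q_inv·(m₁ − m₂) mod p = 11·(18 − 6) mod 23 = 17.
m = m₂ + h·q = 6 + 17·67 = 1145.

1145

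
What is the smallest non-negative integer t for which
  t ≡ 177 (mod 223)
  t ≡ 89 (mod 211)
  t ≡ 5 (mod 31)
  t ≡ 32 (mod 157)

221069220

The moduli are pairwise coprime; N = 223·211·31·157 = 229006951.
N/223 = 1026937; 1026937 ≡ 22 (mod 223); 22·71 ≡ 1, so inverse 71.
N/211 = 1085341; 1085341 ≡ 168 (mod 211); 168·157 ≡ 1, so inverse 157.
N/31 = 7387321; 7387321 ≡ 21 (mod 31); 21·3 ≡ 1, so inverse 3.
N/157 = 1458643; 1458643 ≡ 113 (mod 157); 113·132 ≡ 1, so inverse 132.
t ≡ 177·1026937·71 + 89·1085341·157 + 5·7387321·3 + 32·1458643·132 = 34343104919.
34343104919 mod 229006951 = 221069220.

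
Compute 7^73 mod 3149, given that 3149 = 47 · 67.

Mod 47: 7 ≡ 7; by Fermat, exponent reduces to 73 mod 46 = 27; 7^27 ≡ 4 (mod 47).
Mod 67: 7 ≡ 7; by Fermat, exponent reduces to 73 mod 66 = 7; 7^7 ≡ 46 (mod 67).
Combine by CRT: x ≡ 4 (mod 47), x ≡ 46 (mod 67) ⇒ x ≡ 850 (mod 3149).

850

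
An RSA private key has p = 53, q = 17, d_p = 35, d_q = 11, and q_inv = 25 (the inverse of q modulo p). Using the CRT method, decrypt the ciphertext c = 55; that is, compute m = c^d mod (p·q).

336

m₁ = c^(d_p) mod p: c ≡ 2 (mod 53), and 2^35 mod 53 = 18.
m₂ = c^(d_q) mod q: c ≡ 4 (mod 17), and 4^11 mod 17 = 13.
h = q_inv·(m₁ − m₂) mod p = 25·(18 − 13) mod 53 = 19.
m = m₂ + h·q = 13 + 19·17 = 336.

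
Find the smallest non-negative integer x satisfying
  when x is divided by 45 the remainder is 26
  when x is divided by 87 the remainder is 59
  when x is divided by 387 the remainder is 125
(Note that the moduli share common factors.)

24506

Combine the congruences pairwise.
gcd(45, 87) = 3 and 3 | (59 − 26), so the pair is consistent; merging gives x ≡ 1016 (mod 1305), where 1305 = lcm(45, 87).
gcd(1305, 387) = 9 and 9 | (125 − 1016), so the pair is consistent; merging gives x ≡ 24506 (mod 56115), where 56115 = lcm(1305, 387).
The solution is unique modulo lcm(45, 87, 387) = 56115.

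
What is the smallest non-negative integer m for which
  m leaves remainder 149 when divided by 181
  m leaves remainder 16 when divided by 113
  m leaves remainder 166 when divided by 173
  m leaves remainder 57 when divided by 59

The moduli are pairwise coprime; N = 181·113·173·59 = 208763771.
N/181 = 1153391; 1153391 ≡ 59 (mod 181); 59·135 ≡ 1, so inverse 135.
N/113 = 1847467; 1847467 ≡ 30 (mod 113); 30·49 ≡ 1, so inverse 49.
N/173 = 1206727; 1206727 ≡ 52 (mod 173); 52·10 ≡ 1, so inverse 10.
N/59 = 3538369; 3538369 ≡ 21 (mod 59); 21·45 ≡ 1, so inverse 45.
m ≡ 149·1153391·135 + 16·1847467·49 + 166·1206727·10 + 57·3538369·45 = 35727957398.
35727957398 mod 208763771 = 29352557.

29352557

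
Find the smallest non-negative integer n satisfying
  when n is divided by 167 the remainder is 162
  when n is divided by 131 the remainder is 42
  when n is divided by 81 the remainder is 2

The moduli are pairwise coprime; M = 167·131·81 = 1772037.
M/167 = 10611; 10611 ≡ 90 (mod 167); 90·13 ≡ 1, so inverse 13.
M/131 = 13527; 13527 ≡ 34 (mod 131); 34·27 ≡ 1, so inverse 27.
M/81 = 21877; 21877 ≡ 7 (mod 81); 7·58 ≡ 1, so inverse 58.
n ≡ 162·10611·13 + 42·13527·27 + 2·21877·58 = 40224116.
40224116 mod 1772037 = 1239302.

1239302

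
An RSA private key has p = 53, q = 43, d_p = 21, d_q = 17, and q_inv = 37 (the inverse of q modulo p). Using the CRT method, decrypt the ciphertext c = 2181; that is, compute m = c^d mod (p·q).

m₁ = c^(d_p) mod p: c ≡ 8 (mod 53), and 8^21 mod 53 = 34.
m₂ = c^(d_q) mod q: c ≡ 31 (mod 43), and 31^17 mod 43 = 13.
h = q_inv·(m₁ − m₂) mod p = 37·(34 − 13) mod 53 = 35.
m = m₂ + h·q = 13 + 35·43 = 1518.

1518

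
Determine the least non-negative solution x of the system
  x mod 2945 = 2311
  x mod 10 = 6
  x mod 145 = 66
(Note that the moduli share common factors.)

gcd(2945, 10) = 5 and 5 | (6 − 2311), so the pair is consistent; merging gives x ≡ 5256 (mod 5890), where 5890 = lcm(2945, 10).
gcd(5890, 145) = 5 and 5 | (66 − 5256), so the pair is consistent; merging gives x ≡ 64156 (mod 170810), where 170810 = lcm(5890, 145).
The solution is unique modulo lcm(2945, 10, 145) = 170810.

64156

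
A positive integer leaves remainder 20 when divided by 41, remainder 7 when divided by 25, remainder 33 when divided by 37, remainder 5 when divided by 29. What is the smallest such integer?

The moduli are pairwise coprime; M = 41·25·37·29 = 1099825.
M/41 = 26825; 26825 ≡ 11 (mod 41); 11·15 ≡ 1, so inverse 15.
M/25 = 43993; 43993 ≡ 18 (mod 25); 18·7 ≡ 1, so inverse 7.
M/37 = 29725; 29725 ≡ 14 (mod 37); 14·8 ≡ 1, so inverse 8.
M/29 = 37925; 37925 ≡ 22 (mod 29); 22·4 ≡ 1, so inverse 4.
N ≡ 20·26825·15 + 7·43993·7 + 33·29725·8 + 5·37925·4 = 18809057.
18809057 mod 1099825 = 112032.

112032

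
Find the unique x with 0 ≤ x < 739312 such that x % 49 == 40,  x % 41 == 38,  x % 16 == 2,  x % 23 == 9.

The moduli are pairwise coprime; N = 49·41·16·23 = 739312.
N/49 = 15088; 15088 ≡ 45 (mod 49); 45·12 ≡ 1, so inverse 12.
N/41 = 18032; 18032 ≡ 33 (mod 41); 33·5 ≡ 1, so inverse 5.
N/16 = 46207; 46207 ≡ 15 (mod 16); 15·15 ≡ 1, so inverse 15.
N/23 = 32144; 32144 ≡ 13 (mod 23); 13·16 ≡ 1, so inverse 16.
x ≡ 40·15088·12 + 38·18032·5 + 2·46207·15 + 9·32144·16 = 16683266.
16683266 mod 739312 = 418402.

418402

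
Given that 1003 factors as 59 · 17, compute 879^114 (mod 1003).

Mod 59: 879 ≡ 53; by Fermat, exponent reduces to 114 mod 58 = 56; 53^56 ≡ 41 (mod 59).
Mod 17: 879 ≡ 12; by Fermat, exponent reduces to 114 mod 16 = 2; 12^2 ≡ 8 (mod 17).
Combine by CRT: x ≡ 41 (mod 59), x ≡ 8 (mod 17) ⇒ x ≡ 926 (mod 1003).

926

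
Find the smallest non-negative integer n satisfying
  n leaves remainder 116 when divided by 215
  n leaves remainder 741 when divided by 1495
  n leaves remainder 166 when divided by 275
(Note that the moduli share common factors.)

Combine the congruences pairwise.
gcd(215, 1495) = 5 and 5 | (741 − 116), so the pair is consistent; merging gives n ≡ 62036 (mod 64285), where 64285 = lcm(215, 1495).
gcd(64285, 275) = 5 and 5 | (166 − 62036), so the pair is consistent; merging gives n ≡ 2504866 (mod 3535675), where 3535675 = lcm(64285, 275).
The solution is unique modulo lcm(215, 1495, 275) = 3535675.

2504866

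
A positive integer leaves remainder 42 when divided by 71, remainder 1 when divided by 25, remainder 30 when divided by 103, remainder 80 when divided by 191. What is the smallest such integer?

From k ≡ 42 (mod 71) write k = 42 + 71t. Substituting into k ≡ 1 (mod 25) gives 71t ≡ 9 (mod 25), and since 21⁻¹ ≡ 6 (mod 25), t ≡ 4. Hence k ≡ 42 + 71·4 = 326 (mod 1775).
From k ≡ 326 (mod 1775) write k = 326 + 1775t. Substituting into k ≡ 30 (mod 103) gives 1775t ≡ 13 (mod 103), and since 24⁻¹ ≡ 73 (mod 103), t ≡ 22. Hence k ≡ 326 + 1775·22 = 39376 (mod 182825).
From k ≡ 39376 (mod 182825) write k = 39376 + 182825t. Substituting into k ≡ 80 (mod 191) gives 182825t ≡ 50 (mod 191), and since 38⁻¹ ≡ 186 (mod 191), t ≡ 132. Hence k ≡ 39376 + 182825·132 = 24172276 (mod 34919575).

24172276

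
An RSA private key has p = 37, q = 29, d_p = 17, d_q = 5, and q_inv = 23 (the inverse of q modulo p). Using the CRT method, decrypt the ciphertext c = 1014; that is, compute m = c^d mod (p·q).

550

m₁ = c^(d_p) mod p: c ≡ 15 (mod 37), and 15^17 mod 37 = 32.
m₂ = c^(d_q) mod q: c ≡ 28 (mod 29), and 28^5 mod 29 = 28.
h = q_inv·(m₁ − m₂) mod p = 23·(32 − 28) mod 37 = 18.
m = m₂ + h·q = 28 + 18·29 = 550.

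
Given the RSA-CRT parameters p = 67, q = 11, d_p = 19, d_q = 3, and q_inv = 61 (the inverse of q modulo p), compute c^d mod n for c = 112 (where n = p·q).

m₁ = c^(d_p) mod p: c ≡ 45 (mod 67), and 45^19 mod 67 = 27.
m₂ = c^(d_q) mod q: c ≡ 2 (mod 11), and 2^3 mod 11 = 8.
h = q_inv·(m₁ − m₂) mod p = 61·(27 − 8) mod 67 = 20.
m = m₂ + h·q = 8 + 20·11 = 228.

228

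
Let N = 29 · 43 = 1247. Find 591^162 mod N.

Mod 29: 591 ≡ 11; by Fermat, exponent reduces to 162 mod 28 = 22; 11^22 ≡ 13 (mod 29).
Mod 43: 591 ≡ 32; by Fermat, exponent reduces to 162 mod 42 = 36; 32^36 ≡ 11 (mod 43).
Combine by CRT: x ≡ 13 (mod 29), x ≡ 11 (mod 43) ⇒ x ≡ 1086 (mod 1247).

1086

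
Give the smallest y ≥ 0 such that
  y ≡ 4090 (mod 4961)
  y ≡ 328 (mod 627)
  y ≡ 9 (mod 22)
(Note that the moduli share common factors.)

gcd(4961, 627) = 11 and 11 | (328 − 4090), so the pair is consistent; merging gives y ≡ 4090 (mod 282777), where 282777 = lcm(4961, 627).
gcd(282777, 22) = 11 and 11 | (9 − 4090), so the pair is consistent; merging gives y ≡ 286867 (mod 565554), where 565554 = lcm(282777, 22).
The solution is unique modulo lcm(4961, 627, 22) = 565554.

286867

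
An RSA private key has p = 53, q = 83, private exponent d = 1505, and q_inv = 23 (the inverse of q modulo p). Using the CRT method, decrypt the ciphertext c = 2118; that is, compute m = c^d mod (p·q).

d_p = d mod (p−1) = 1505 mod 52 = 49; d_q = d mod (q−1) = 29.
m₁ = c^(d_p) mod p: c ≡ 51 (mod 53), and 51^49 mod 53 = 33.
m₂ = c^(d_q) mod q: c ≡ 43 (mod 83), and 43^29 mod 83 = 14.
h = q_inv·(m₁ − m₂) mod p = 23·(33 − 14) mod 53 = 13.
m = m₂ + h·q = 14 + 13·83 = 1093.

1093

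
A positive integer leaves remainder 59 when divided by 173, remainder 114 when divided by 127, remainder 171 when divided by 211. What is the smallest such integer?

4506709

The moduli are pairwise coprime; M = 173·127·211 = 4635881.
M/173 = 26797; 26797 ≡ 155 (mod 173); 155·48 ≡ 1, so inverse 48.
M/127 = 36503; 36503 ≡ 54 (mod 127); 54·40 ≡ 1, so inverse 40.
M/211 = 21971; 21971 ≡ 27 (mod 211); 27·86 ≡ 1, so inverse 86.
N ≡ 59·26797·48 + 114·36503·40 + 171·21971·86 = 565448310.
565448310 mod 4635881 = 4506709.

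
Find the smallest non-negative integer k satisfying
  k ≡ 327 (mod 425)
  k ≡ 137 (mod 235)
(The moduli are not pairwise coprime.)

19877

gcd(425, 235) = 5 and 5 | (137 − 327), so the pair is consistent; merging gives k ≡ 19877 (mod 19975), where 19975 = lcm(425, 235).
The solution is unique modulo lcm(425, 235) = 19975.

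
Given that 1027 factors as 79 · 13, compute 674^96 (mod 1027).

599

Mod 79: 674 ≡ 42; by Fermat, exponent reduces to 96 mod 78 = 18; 42^18 ≡ 46 (mod 79).
Mod 13: 674 ≡ 11; since 12 | 96, by Fermat 11^96 ≡ 1 (mod 13).
Combine by CRT: x ≡ 46 (mod 79), x ≡ 1 (mod 13) ⇒ x ≡ 599 (mod 1027).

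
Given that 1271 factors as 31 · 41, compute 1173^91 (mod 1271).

Mod 31: 1173 ≡ 26; by Fermat, exponent reduces to 91 mod 30 = 1; 26^1 ≡ 26 (mod 31).
Mod 41: 1173 ≡ 25; by Fermat, exponent reduces to 91 mod 40 = 11; 25^11 ≡ 25 (mod 41).
Combine by CRT: x ≡ 26 (mod 31), x ≡ 25 (mod 41) ⇒ x ≡ 1173 (mod 1271).

1173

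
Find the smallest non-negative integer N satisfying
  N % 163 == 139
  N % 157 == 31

Combine the congruences pairwise.
From N ≡ 139 (mod 163) write N = 139 + 163t. Substituting into N ≡ 31 (mod 157) gives 163t ≡ 49 (mod 157), and since 6⁻¹ ≡ 131 (mod 157), t ≡ 139. Hence N ≡ 139 + 163·139 = 22796 (mod 25591).

22796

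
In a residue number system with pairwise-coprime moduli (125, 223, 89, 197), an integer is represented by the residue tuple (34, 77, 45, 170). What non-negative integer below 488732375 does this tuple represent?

236304034

Combine the congruences pairwise.
From x ≡ 34 (mod 125) write x = 34 + 125t. Substituting into x ≡ 77 (mod 223) gives 125t ≡ 43 (mod 223), and since 125⁻¹ ≡ 157 (mod 223), t ≡ 61. Hence x ≡ 34 + 125·61 = 7659 (mod 27875).
From x ≡ 7659 (mod 27875) write x = 7659 + 27875t. Substituting into x ≡ 45 (mod 89) gives 27875t ≡ 40 (mod 89), and since 18⁻¹ ≡ 5 (mod 89), t ≡ 22. Hence x ≡ 7659 + 27875·22 = 620909 (mod 2480875).
From x ≡ 620909 (mod 2480875) write x = 620909 + 2480875t. Substituting into x ≡ 170 (mod 197) gives 2480875t ≡ 8 (mod 197), and since 54⁻¹ ≡ 135 (mod 197), t ≡ 95. Hence x ≡ 620909 + 2480875·95 = 236304034 (mod 488732375).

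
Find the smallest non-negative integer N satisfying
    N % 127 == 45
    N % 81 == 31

6268

From N ≡ 45 (mod 127) write N = 45 + 127t. Substituting into N ≡ 31 (mod 81) gives 127t ≡ 67 (mod 81), and since 46⁻¹ ≡ 37 (mod 81), t ≡ 49. Hence N ≡ 45 + 127·49 = 6268 (mod 10287).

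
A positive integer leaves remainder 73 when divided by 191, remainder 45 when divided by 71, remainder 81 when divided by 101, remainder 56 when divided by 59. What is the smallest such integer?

The moduli are pairwise coprime; N = 191·71·101·59 = 80809999.
N/191 = 423089; 423089 ≡ 24 (mod 191); 24·8 ≡ 1, so inverse 8.
N/71 = 1138169; 1138169 ≡ 39 (mod 71); 39·51 ≡ 1, so inverse 51.
N/101 = 800099; 800099 ≡ 78 (mod 101); 78·79 ≡ 1, so inverse 79.
N/59 = 1369661; 1369661 ≡ 35 (mod 59); 35·27 ≡ 1, so inverse 27.
k ≡ 73·423089·8 + 45·1138169·51 + 81·800099·79 + 56·1369661·27 = 10049942764.
10049942764 mod 80809999 = 29502888.

29502888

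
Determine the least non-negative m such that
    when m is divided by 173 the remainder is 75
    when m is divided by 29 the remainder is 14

594

Combine the congruences pairwise.
From m ≡ 75 (mod 173) write m = 75 + 173t. Substituting into m ≡ 14 (mod 29) gives 173t ≡ 26 (mod 29), and since 28⁻¹ ≡ 28 (mod 29), t ≡ 3. Hence m ≡ 75 + 173·3 = 594 (mod 5017).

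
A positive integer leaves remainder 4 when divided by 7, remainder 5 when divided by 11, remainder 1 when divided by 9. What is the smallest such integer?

676

From t ≡ 4 (mod 7) write t = 4 + 7s. Substituting into t ≡ 5 (mod 11) gives 7s ≡ 1 (mod 11), and since 7⁻¹ ≡ 8 (mod 11), s ≡ 8. Hence t ≡ 4 + 7·8 = 60 (mod 77).
From t ≡ 60 (mod 77) write t = 60 + 77s. Substituting into t ≡ 1 (mod 9) gives 77s ≡ 4 (mod 9), and since 5⁻¹ ≡ 2 (mod 9), s ≡ 8. Hence t ≡ 60 + 77·8 = 676 (mod 693).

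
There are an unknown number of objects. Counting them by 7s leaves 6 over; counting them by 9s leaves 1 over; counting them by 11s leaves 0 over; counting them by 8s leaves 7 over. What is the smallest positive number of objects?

55

The moduli are pairwise coprime; M = 7·9·11·8 = 5544.
M/7 = 792; 792 ≡ 1 (mod 7), inverse 1.
M/9 = 616; 616 ≡ 4 (mod 9); 4·7 ≡ 1, so inverse 7.
M/11 = 504; 504 ≡ 9 (mod 11); 9·5 ≡ 1, so inverse 5.
M/8 = 693; 693 ≡ 5 (mod 8); 5·5 ≡ 1, so inverse 5.
N ≡ 6·792·1 + 1·616·7 + 0·504·5 + 7·693·5 = 33319.
33319 mod 5544 = 55.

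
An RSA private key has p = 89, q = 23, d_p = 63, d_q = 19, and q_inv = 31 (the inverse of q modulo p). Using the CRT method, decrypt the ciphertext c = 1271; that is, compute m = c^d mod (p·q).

m₁ = c^(d_p) mod p: c ≡ 25 (mod 89), and 25^63 mod 89 = 73.
m₂ = c^(d_q) mod q: c ≡ 6 (mod 23), and 6^19 mod 23 = 18.
h = q_inv·(m₁ − m₂) mod p = 31·(73 − 18) mod 89 = 14.
m = m₂ + h·q = 18 + 14·23 = 340.

340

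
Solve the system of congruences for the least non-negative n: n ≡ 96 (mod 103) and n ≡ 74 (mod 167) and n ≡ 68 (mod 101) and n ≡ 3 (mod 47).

From n ≡ 96 (mod 103) write n = 96 + 103t. Substituting into n ≡ 74 (mod 167) gives 103t ≡ 145 (mod 167), and since 103⁻¹ ≡ 60 (mod 167), t ≡ 16. Hence n ≡ 96 + 103·16 = 1744 (mod 17201).
From n ≡ 1744 (mod 17201) write n = 1744 + 17201t. Substituting into n ≡ 68 (mod 101) gives 17201t ≡ 41 (mod 101), and since 31⁻¹ ≡ 88 (mod 101), t ≡ 73. Hence n ≡ 1744 + 17201·73 = 1257417 (mod 1737301).
From n ≡ 1257417 (mod 1737301) write n = 1257417 + 1737301t. Substituting into n ≡ 3 (mod 47) gives 1737301t ≡ 24 (mod 47), and since 40⁻¹ ≡ 20 (mod 47), t ≡ 10. Hence n ≡ 1257417 + 1737301·10 = 18630427 (mod 81653147).

18630427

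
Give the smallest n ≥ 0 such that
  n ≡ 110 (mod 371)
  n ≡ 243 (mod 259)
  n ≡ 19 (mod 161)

gcd(371, 259) = 7 and 7 | (243 − 110), so the pair is consistent; merging gives n ≡ 8272 (mod 13727), where 13727 = lcm(371, 259).
gcd(13727, 161) = 7 and 7 | (19 − 8272), so the pair is consistent; merging gives n ≡ 310266 (mod 315721), where 315721 = lcm(13727, 161).
The solution is unique modulo lcm(371, 259, 161) = 315721.

310266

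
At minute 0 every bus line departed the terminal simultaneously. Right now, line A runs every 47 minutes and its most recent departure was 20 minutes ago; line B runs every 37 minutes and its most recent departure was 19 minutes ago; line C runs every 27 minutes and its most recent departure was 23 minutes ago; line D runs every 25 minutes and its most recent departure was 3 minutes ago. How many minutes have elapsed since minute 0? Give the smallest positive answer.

555278

From t ≡ 20 (mod 47) write t = 20 + 47s. Substituting into t ≡ 19 (mod 37) gives 47s ≡ 36 (mod 37), and since 10⁻¹ ≡ 26 (mod 37), s ≡ 11. Hence t ≡ 20 + 47·11 = 537 (mod 1739).
From t ≡ 537 (mod 1739) write t = 537 + 1739s. Substituting into t ≡ 23 (mod 27) gives 1739s ≡ 26 (mod 27), and since 11⁻¹ ≡ 5 (mod 27), s ≡ 22. Hence t ≡ 537 + 1739·22 = 38795 (mod 46953).
From t ≡ 38795 (mod 46953) write t = 38795 + 46953s. Substituting into t ≡ 3 (mod 25) gives 46953s ≡ 8 (mod 25), and since 3⁻¹ ≡ 17 (mod 25), s ≡ 11. Hence t ≡ 38795 + 46953·11 = 555278 (mod 1173825).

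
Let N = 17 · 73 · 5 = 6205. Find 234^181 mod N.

3124

Mod 17: 234 ≡ 13; by Fermat, exponent reduces to 181 mod 16 = 5; 13^5 ≡ 13 (mod 17).
Mod 73: 234 ≡ 15; by Fermat, exponent reduces to 181 mod 72 = 37; 15^37 ≡ 58 (mod 73).
Mod 5: 234 ≡ 4; by Fermat, exponent reduces to 181 mod 4 = 1; 4^1 ≡ 4 (mod 5).
Combine by CRT: x ≡ 13 (mod 17), x ≡ 58 (mod 73), x ≡ 4 (mod 5) ⇒ x ≡ 3124 (mod 6205).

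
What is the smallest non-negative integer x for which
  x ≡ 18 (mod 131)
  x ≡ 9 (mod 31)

Combine the congruences pairwise.
From x ≡ 18 (mod 131) write x = 18 + 131t. Substituting into x ≡ 9 (mod 31) gives 131t ≡ 22 (mod 31), and since 7⁻¹ ≡ 9 (mod 31), t ≡ 12. Hence x ≡ 18 + 131·12 = 1590 (mod 4061).

1590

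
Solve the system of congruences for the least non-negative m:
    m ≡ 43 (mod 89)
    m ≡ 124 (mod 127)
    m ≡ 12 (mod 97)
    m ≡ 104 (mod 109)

The moduli are pairwise coprime; N = 89·127·97·109 = 119506619.
N/89 = 1342771; 1342771 ≡ 28 (mod 89); 28·35 ≡ 1, so inverse 35.
N/127 = 940997; 940997 ≡ 54 (mod 127); 54·40 ≡ 1, so inverse 40.
N/97 = 1232027; 1232027 ≡ 30 (mod 97); 30·55 ≡ 1, so inverse 55.
N/109 = 1096391; 1096391 ≡ 69 (mod 109); 69·79 ≡ 1, so inverse 79.
m ≡ 43·1342771·35 + 124·940997·40 + 12·1232027·55 + 104·1096391·79 = 16509301751.
16509301751 mod 119506619 = 17388329.

17388329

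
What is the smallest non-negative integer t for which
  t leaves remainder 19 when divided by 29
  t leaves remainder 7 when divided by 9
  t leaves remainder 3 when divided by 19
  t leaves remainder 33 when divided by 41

58048

From t ≡ 19 (mod 29) write t = 19 + 29s. Substituting into t ≡ 7 (mod 9) gives 29s ≡ 6 (mod 9), and since 2⁻¹ ≡ 5 (mod 9), s ≡ 3. Hence t ≡ 19 + 29·3 = 106 (mod 261).
From t ≡ 106 (mod 261) write t = 106 + 261s. Substituting into t ≡ 3 (mod 19) gives 261s ≡ 11 (mod 19), and since 14⁻¹ ≡ 15 (mod 19), s ≡ 13. Hence t ≡ 106 + 261·13 = 3499 (mod 4959).
From t ≡ 3499 (mod 4959) write t = 3499 + 4959s. Substituting into t ≡ 33 (mod 41) gives 4959s ≡ 19 (mod 41), and since 39⁻¹ ≡ 20 (mod 41), s ≡ 11. Hence t ≡ 3499 + 4959·11 = 58048 (mod 203319).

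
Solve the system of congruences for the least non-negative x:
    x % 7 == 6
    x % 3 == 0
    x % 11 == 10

153

The moduli are pairwise coprime; N = 7·3·11 = 231.
N/7 = 33; 33 ≡ 5 (mod 7); 5·3 ≡ 1, so inverse 3.
N/3 = 77; 77 ≡ 2 (mod 3); 2·2 ≡ 1, so inverse 2.
N/11 = 21; 21 ≡ 10 (mod 11); 10·10 ≡ 1, so inverse 10.
x ≡ 6·33·3 + 0·77·2 + 10·21·10 = 2694.
2694 mod 231 = 153.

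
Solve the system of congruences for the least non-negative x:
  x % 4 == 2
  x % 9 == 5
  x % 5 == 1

86

The moduli are pairwise coprime; N = 4·9·5 = 180.
N/4 = 45; 45 ≡ 1 (mod 4), inverse 1.
N/9 = 20; 20 ≡ 2 (mod 9); 2·5 ≡ 1, so inverse 5.
N/5 = 36; 36 ≡ 1 (mod 5), inverse 1.
x ≡ 2·45·1 + 5·20·5 + 1·36·1 = 626.
626 mod 180 = 86.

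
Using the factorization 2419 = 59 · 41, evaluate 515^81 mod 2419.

1212

Mod 59: 515 ≡ 43; by Fermat, exponent reduces to 81 mod 58 = 23; 43^23 ≡ 32 (mod 59).
Mod 41: 515 ≡ 23; by Fermat, exponent reduces to 81 mod 40 = 1; 23^1 ≡ 23 (mod 41).
Combine by CRT: x ≡ 32 (mod 59), x ≡ 23 (mod 41) ⇒ x ≡ 1212 (mod 2419).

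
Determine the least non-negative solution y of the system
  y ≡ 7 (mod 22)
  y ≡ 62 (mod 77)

139

Combine the congruences pairwise.
gcd(22, 77) = 11 and 11 | (62 − 7), so the pair is consistent; merging gives y ≡ 139 (mod 154), where 154 = lcm(22, 77).
The solution is unique modulo lcm(22, 77) = 154.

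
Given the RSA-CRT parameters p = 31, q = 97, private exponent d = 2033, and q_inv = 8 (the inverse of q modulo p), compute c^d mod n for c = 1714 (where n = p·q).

2663

d_p = d mod (p−1) = 2033 mod 30 = 23; d_q = d mod (q−1) = 17.
m₁ = c^(d_p) mod p: c ≡ 9 (mod 31), and 9^23 mod 31 = 28.
m₂ = c^(d_q) mod q: c ≡ 65 (mod 97), and 65^17 mod 97 = 44.
h = q_inv·(m₁ − m₂) mod p = 8·(28 − 44) mod 31 = 27.
m = m₂ + h·q = 44 + 27·97 = 2663.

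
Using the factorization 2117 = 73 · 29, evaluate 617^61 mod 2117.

1999

Mod 73: 617 ≡ 33; 33^61 ≡ 28 (mod 73).
Mod 29: 617 ≡ 8; by Fermat, exponent reduces to 61 mod 28 = 5; 8^5 ≡ 27 (mod 29).
Combine by CRT: x ≡ 28 (mod 73), x ≡ 27 (mod 29) ⇒ x ≡ 1999 (mod 2117).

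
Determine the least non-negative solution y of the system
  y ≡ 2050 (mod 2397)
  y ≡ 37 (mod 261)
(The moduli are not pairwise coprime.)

18829

gcd(2397, 261) = 3 and 3 | (37 − 2050), so the pair is consistent; merging gives y ≡ 18829 (mod 208539), where 208539 = lcm(2397, 261).
The solution is unique modulo lcm(2397, 261) = 208539.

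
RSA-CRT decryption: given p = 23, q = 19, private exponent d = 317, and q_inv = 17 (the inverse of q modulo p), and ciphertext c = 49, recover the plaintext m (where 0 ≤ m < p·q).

d_p = d mod (p−1) = 317 mod 22 = 9; d_q = d mod (q−1) = 11.
m₁ = c^(d_p) mod p: c ≡ 3 (mod 23), and 3^9 mod 23 = 18.
m₂ = c^(d_q) mod q: c ≡ 11 (mod 19), and 11^11 mod 19 = 7.
h = q_inv·(m₁ − m₂) mod p = 17·(18 − 7) mod 23 = 3.
m = m₂ + h·q = 7 + 3·19 = 64.

64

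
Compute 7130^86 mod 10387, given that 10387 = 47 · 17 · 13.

Mod 47: 7130 ≡ 33; by Fermat, exponent reduces to 86 mod 46 = 40; 33^40 ≡ 28 (mod 47).
Mod 17: 7130 ≡ 7; by Fermat, exponent reduces to 86 mod 16 = 6; 7^6 ≡ 9 (mod 17).
Mod 13: 7130 ≡ 6; by Fermat, exponent reduces to 86 mod 12 = 2; 6^2 ≡ 10 (mod 13).
Combine by CRT: x ≡ 28 (mod 47), x ≡ 9 (mod 17), x ≡ 10 (mod 13) ⇒ x ≡ 9240 (mod 10387).

9240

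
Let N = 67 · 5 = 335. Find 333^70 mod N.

Mod 67: 333 ≡ 65; by Fermat, exponent reduces to 70 mod 66 = 4; 65^4 ≡ 16 (mod 67).
Mod 5: 333 ≡ 3; by Fermat, exponent reduces to 70 mod 4 = 2; 3^2 ≡ 4 (mod 5).
Combine by CRT: x ≡ 16 (mod 67), x ≡ 4 (mod 5) ⇒ x ≡ 284 (mod 335).

284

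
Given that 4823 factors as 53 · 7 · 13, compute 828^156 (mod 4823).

1

Mod 53: 828 ≡ 33; since 52 | 156, by Fermat 33^156 ≡ 1 (mod 53).
Mod 7: 828 ≡ 2; since 6 | 156, by Fermat 2^156 ≡ 1 (mod 7).
Mod 13: 828 ≡ 9; since 12 | 156, by Fermat 9^156 ≡ 1 (mod 13).
Combine by CRT: x ≡ 1 (mod 53), x ≡ 1 (mod 7), x ≡ 1 (mod 13) ⇒ x ≡ 1 (mod 4823).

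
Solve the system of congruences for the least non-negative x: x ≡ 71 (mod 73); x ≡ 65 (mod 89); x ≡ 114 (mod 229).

920236

The moduli are pairwise coprime; N = 73·89·229 = 1487813.
N/73 = 20381; 20381 ≡ 14 (mod 73); 14·47 ≡ 1, so inverse 47.
N/89 = 16717; 16717 ≡ 74 (mod 89); 74·83 ≡ 1, so inverse 83.
N/229 = 6497; 6497 ≡ 85 (mod 229); 85·97 ≡ 1, so inverse 97.
x ≡ 71·20381·47 + 65·16717·83 + 114·6497·97 = 230043438.
230043438 mod 1487813 = 920236.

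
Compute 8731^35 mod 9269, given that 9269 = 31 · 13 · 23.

Mod 31: 8731 ≡ 20; by Fermat, exponent reduces to 35 mod 30 = 5; 20^5 ≡ 25 (mod 31).
Mod 13: 8731 ≡ 8; by Fermat, exponent reduces to 35 mod 12 = 11; 8^11 ≡ 5 (mod 13).
Mod 23: 8731 ≡ 14; by Fermat, exponent reduces to 35 mod 22 = 13; 14^13 ≡ 11 (mod 23).
Combine by CRT: x ≡ 25 (mod 31), x ≡ 5 (mod 13), x ≡ 11 (mod 23) ⇒ x ≡ 5140 (mod 9269).

5140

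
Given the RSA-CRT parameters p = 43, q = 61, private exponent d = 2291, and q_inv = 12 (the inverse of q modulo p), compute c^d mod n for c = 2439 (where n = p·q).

1219

d_p = d mod (p−1) = 2291 mod 42 = 23; d_q = d mod (q−1) = 11.
m₁ = c^(d_p) mod p: c ≡ 31 (mod 43), and 31^23 mod 43 = 15.
m₂ = c^(d_q) mod q: c ≡ 60 (mod 61), and 60^11 mod 61 = 60.
h = q_inv·(m₁ − m₂) mod p = 12·(15 − 60) mod 43 = 19.
m = m₂ + h·q = 60 + 19·61 = 1219.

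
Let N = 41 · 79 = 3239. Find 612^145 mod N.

2334

Mod 41: 612 ≡ 38; by Fermat, exponent reduces to 145 mod 40 = 25; 38^25 ≡ 38 (mod 41).
Mod 79: 612 ≡ 59; by Fermat, exponent reduces to 145 mod 78 = 67; 59^67 ≡ 43 (mod 79).
Combine by CRT: x ≡ 38 (mod 41), x ≡ 43 (mod 79) ⇒ x ≡ 2334 (mod 3239).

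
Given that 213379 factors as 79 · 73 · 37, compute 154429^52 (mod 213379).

Mod 79: 154429 ≡ 63; 63^52 ≡ 55 (mod 79).
Mod 73: 154429 ≡ 34; 34^52 ≡ 57 (mod 73).
Mod 37: 154429 ≡ 28; by Fermat, exponent reduces to 52 mod 36 = 16; 28^16 ≡ 16 (mod 37).
Combine by CRT: x ≡ 55 (mod 79), x ≡ 57 (mod 73), x ≡ 16 (mod 37) ⇒ x ≡ 32761 (mod 213379).

32761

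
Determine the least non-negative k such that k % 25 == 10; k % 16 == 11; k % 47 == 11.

From k ≡ 10 (mod 25) write k = 10 + 25t. Substituting into k ≡ 11 (mod 16) gives 25t ≡ 1 (mod 16), and since 9⁻¹ ≡ 9 (mod 16), t ≡ 9. Hence k ≡ 10 + 25·9 = 235 (mod 400).
From k ≡ 235 (mod 400) write k = 235 + 400t. Substituting into k ≡ 11 (mod 47) gives 400t ≡ 11 (mod 47), and since 24⁻¹ ≡ 2 (mod 47), t ≡ 22. Hence k ≡ 235 + 400·22 = 9035 (mod 18800).

9035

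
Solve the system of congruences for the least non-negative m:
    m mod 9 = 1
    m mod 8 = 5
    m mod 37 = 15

829

The moduli are pairwise coprime; N = 9·8·37 = 2664.
N/9 = 296; 296 ≡ 8 (mod 9); 8·8 ≡ 1, so inverse 8.
N/8 = 333; 333 ≡ 5 (mod 8); 5·5 ≡ 1, so inverse 5.
N/37 = 72; 72 ≡ 35 (mod 37); 35·18 ≡ 1, so inverse 18.
m ≡ 1·296·8 + 5·333·5 + 15·72·18 = 30133.
30133 mod 2664 = 829.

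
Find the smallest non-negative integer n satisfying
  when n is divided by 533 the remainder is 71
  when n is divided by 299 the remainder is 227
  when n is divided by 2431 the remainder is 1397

gcd(533, 299) = 13 and 13 | (227 − 71), so the pair is consistent; merging gives n ≡ 8599 (mod 12259), where 12259 = lcm(533, 299).
gcd(12259, 2431) = 13 and 13 | (1397 − 8599), so the pair is consistent; merging gives n ≡ 878988 (mod 2292433), where 2292433 = lcm(12259, 2431).
The solution is unique modulo lcm(533, 299, 2431) = 2292433.

878988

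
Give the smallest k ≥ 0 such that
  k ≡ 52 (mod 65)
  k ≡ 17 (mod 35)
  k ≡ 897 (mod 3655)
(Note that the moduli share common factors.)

238472

gcd(65, 35) = 5 and 5 | (17 − 52), so the pair is consistent; merging gives k ≡ 52 (mod 455), where 455 = lcm(65, 35).
gcd(455, 3655) = 5 and 5 | (897 − 52), so the pair is consistent; merging gives k ≡ 238472 (mod 332605), where 332605 = lcm(455, 3655).
The solution is unique modulo lcm(65, 35, 3655) = 332605.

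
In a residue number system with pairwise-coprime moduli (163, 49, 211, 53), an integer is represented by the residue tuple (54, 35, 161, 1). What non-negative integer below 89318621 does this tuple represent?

38961944

The moduli are pairwise coprime; N = 163·49·211·53 = 89318621.
N/163 = 547967; 547967 ≡ 124 (mod 163); 124·117 ≡ 1, so inverse 117.
N/49 = 1822829; 1822829 ≡ 29 (mod 49); 29·22 ≡ 1, so inverse 22.
N/211 = 423311; 423311 ≡ 45 (mod 211); 45·136 ≡ 1, so inverse 136.
N/53 = 1685257; 1685257 ≡ 16 (mod 53); 16·10 ≡ 1, so inverse 10.
x ≡ 54·547967·117 + 35·1822829·22 + 161·423311·136 + 1·1685257·10 = 14151304062.
14151304062 mod 89318621 = 38961944.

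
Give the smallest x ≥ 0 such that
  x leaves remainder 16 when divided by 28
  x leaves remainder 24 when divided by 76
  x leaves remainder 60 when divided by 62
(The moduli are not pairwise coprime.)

12336

gcd(28, 76) = 4 and 4 | (24 − 16), so the pair is consistent; merging gives x ≡ 100 (mod 532), where 532 = lcm(28, 76).
gcd(532, 62) = 2 and 2 | (60 − 100), so the pair is consistent; merging gives x ≡ 12336 (mod 16492), where 16492 = lcm(532, 62).
The solution is unique modulo lcm(28, 76, 62) = 16492.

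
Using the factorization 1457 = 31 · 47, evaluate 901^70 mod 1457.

Mod 31: 901 ≡ 2; by Fermat, exponent reduces to 70 mod 30 = 10; 2^10 ≡ 1 (mod 31).
Mod 47: 901 ≡ 8; by Fermat, exponent reduces to 70 mod 46 = 24; 8^24 ≡ 8 (mod 47).
Combine by CRT: x ≡ 1 (mod 31), x ≡ 8 (mod 47) ⇒ x ≡ 807 (mod 1457).

807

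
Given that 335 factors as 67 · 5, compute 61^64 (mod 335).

Mod 67: 61 ≡ 61; 61^64 ≡ 54 (mod 67).
Mod 5: 61 ≡ 1; since 4 | 64, by Fermat 1^64 ≡ 1 (mod 5).
Combine by CRT: x ≡ 54 (mod 67), x ≡ 1 (mod 5) ⇒ x ≡ 121 (mod 335).

121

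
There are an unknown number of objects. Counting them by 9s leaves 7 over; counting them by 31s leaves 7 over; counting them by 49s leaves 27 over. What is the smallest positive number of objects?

From N ≡ 7 (mod 9) write N = 7 + 9t. Substituting into N ≡ 7 (mod 31) gives 9t ≡ 0 (mod 31), and since 9⁻¹ ≡ 7 (mod 31), t ≡ 0. Hence N ≡ 7 + 9·0 = 7 (mod 279).
From N ≡ 7 (mod 279) write N = 7 + 279t. Substituting into N ≡ 27 (mod 49) gives 279t ≡ 20 (mod 49), and since 34⁻¹ ≡ 13 (mod 49), t ≡ 15. Hence N ≡ 7 + 279·15 = 4192 (mod 13671).

4192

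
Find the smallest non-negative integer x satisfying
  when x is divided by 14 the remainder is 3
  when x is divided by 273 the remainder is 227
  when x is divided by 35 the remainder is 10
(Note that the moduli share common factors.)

1865

Combine the congruences pairwise.
gcd(14, 273) = 7 and 7 | (227 − 3), so the pair is consistent; merging gives x ≡ 227 (mod 546), where 546 = lcm(14, 273).
gcd(546, 35) = 7 and 7 | (10 − 227), so the pair is consistent; merging gives x ≡ 1865 (mod 2730), where 2730 = lcm(546, 35).
The solution is unique modulo lcm(14, 273, 35) = 2730.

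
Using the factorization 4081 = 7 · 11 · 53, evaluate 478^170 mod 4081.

2916

Mod 7: 478 ≡ 2; by Fermat, exponent reduces to 170 mod 6 = 2; 2^2 ≡ 4 (mod 7).
Mod 11: 478 ≡ 5; since 10 | 170, by Fermat 5^170 ≡ 1 (mod 11).
Mod 53: 478 ≡ 1; by Fermat, exponent reduces to 170 mod 52 = 14; 1^14 ≡ 1 (mod 53).
Combine by CRT: x ≡ 4 (mod 7), x ≡ 1 (mod 11), x ≡ 1 (mod 53) ⇒ x ≡ 2916 (mod 4081).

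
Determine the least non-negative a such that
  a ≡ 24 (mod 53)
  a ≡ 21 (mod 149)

766

From a ≡ 24 (mod 53) write a = 24 + 53t. Substituting into a ≡ 21 (mod 149) gives 53t ≡ 146 (mod 149), and since 53⁻¹ ≡ 45 (mod 149), t ≡ 14. Hence a ≡ 24 + 53·14 = 766 (mod 7897).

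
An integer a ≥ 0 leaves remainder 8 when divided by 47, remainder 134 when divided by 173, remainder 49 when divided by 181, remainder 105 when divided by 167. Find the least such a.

The moduli are pairwise coprime; N = 47·173·181·167 = 245775737.
N/47 = 5229271; 5229271 ≡ 4 (mod 47); 4·12 ≡ 1, so inverse 12.
N/173 = 1420669; 1420669 ≡ 166 (mod 173); 166·74 ≡ 1, so inverse 74.
N/181 = 1357877; 1357877 ≡ 15 (mod 181); 15·169 ≡ 1, so inverse 169.
N/167 = 1471711; 1471711 ≡ 107 (mod 167); 107·64 ≡ 1, so inverse 64.
a ≡ 8·5229271·12 + 134·1420669·74 + 49·1357877·169 + 105·1471711·64 = 35723841177.
35723841177 mod 245775737 = 86359312.

86359312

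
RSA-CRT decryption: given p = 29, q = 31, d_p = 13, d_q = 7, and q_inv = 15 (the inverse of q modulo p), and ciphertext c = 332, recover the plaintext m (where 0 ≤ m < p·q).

m₁ = c^(d_p) mod p: c ≡ 13 (mod 29), and 13^13 mod 29 = 9.
m₂ = c^(d_q) mod q: c ≡ 22 (mod 31), and 22^7 mod 31 = 21.
h = q_inv·(m₁ − m₂) mod p = 15·(9 − 21) mod 29 = 23.
m = m₂ + h·q = 21 + 23·31 = 734.

734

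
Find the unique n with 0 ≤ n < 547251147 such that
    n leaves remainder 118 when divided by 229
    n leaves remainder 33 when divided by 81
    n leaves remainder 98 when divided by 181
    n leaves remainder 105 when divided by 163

447873738

From n ≡ 118 (mod 229) write n = 118 + 229t. Substituting into n ≡ 33 (mod 81) gives 229t ≡ 77 (mod 81), and since 67⁻¹ ≡ 52 (mod 81), t ≡ 35. Hence n ≡ 118 + 229·35 = 8133 (mod 18549).
From n ≡ 8133 (mod 18549) write n = 8133 + 18549t. Substituting into n ≡ 98 (mod 181) gives 18549t ≡ 110 (mod 181), and since 87⁻¹ ≡ 129 (mod 181), t ≡ 72. Hence n ≡ 8133 + 18549·72 = 1343661 (mod 3357369).
From n ≡ 1343661 (mod 3357369) write n = 1343661 + 3357369t. Substituting into n ≡ 105 (mod 163) gives 3357369t ≡ 53 (mod 163), and since 58⁻¹ ≡ 104 (mod 163), t ≡ 133. Hence n ≡ 1343661 + 3357369·133 = 447873738 (mod 547251147).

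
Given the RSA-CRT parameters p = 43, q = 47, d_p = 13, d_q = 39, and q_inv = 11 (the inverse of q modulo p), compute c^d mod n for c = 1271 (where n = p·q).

m₁ = c^(d_p) mod p: c ≡ 24 (mod 43), and 24^13 mod 43 = 23.
m₂ = c^(d_q) mod q: c ≡ 2 (mod 47), and 2^39 mod 47 = 18.
h = q_inv·(m₁ − m₂) mod p = 11·(23 − 18) mod 43 = 12.
m = m₂ + h·q = 18 + 12·47 = 582.

582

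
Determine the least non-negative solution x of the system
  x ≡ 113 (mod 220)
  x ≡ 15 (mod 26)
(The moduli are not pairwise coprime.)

Combine the congruences pairwise.
gcd(220, 26) = 2 and 2 | (15 − 113), so the pair is consistent; merging gives x ≡ 1653 (mod 2860), where 2860 = lcm(220, 26).
The solution is unique modulo lcm(220, 26) = 2860.

1653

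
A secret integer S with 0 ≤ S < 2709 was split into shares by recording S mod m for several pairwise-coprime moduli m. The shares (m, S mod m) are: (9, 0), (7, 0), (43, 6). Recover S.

2457

The moduli are pairwise coprime; N = 9·7·43 = 2709.
N/9 = 301; 301 ≡ 4 (mod 9); 4·7 ≡ 1, so inverse 7.
N/7 = 387; 387 ≡ 2 (mod 7); 2·4 ≡ 1, so inverse 4.
N/43 = 63; 63 ≡ 20 (mod 43); 20·28 ≡ 1, so inverse 28.
S ≡ 0·301·7 + 0·387·4 + 6·63·28 = 10584.
10584 mod 2709 = 2457.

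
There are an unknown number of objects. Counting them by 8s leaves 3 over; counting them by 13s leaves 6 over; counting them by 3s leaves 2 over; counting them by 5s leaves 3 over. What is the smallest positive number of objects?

From N ≡ 3 (mod 8) write N = 3 + 8t. Substituting into N ≡ 6 (mod 13) gives 8t ≡ 3 (mod 13), and since 8⁻¹ ≡ 5 (mod 13), t ≡ 2. Hence N ≡ 3 + 8·2 = 19 (mod 104).
From N ≡ 19 (mod 104) write N = 19 + 104t. Substituting into N ≡ 2 (mod 3) gives 104t ≡ 1 (mod 3), and since 2⁻¹ ≡ 2 (mod 3), t ≡ 2. Hence N ≡ 19 + 104·2 = 227 (mod 312).
From N ≡ 227 (mod 312) write N = 227 + 312t. Substituting into N ≡ 3 (mod 5) gives 312t ≡ 1 (mod 5), and since 2⁻¹ ≡ 3 (mod 5), t ≡ 3. Hence N ≡ 227 + 312·3 = 1163 (mod 1560).

1163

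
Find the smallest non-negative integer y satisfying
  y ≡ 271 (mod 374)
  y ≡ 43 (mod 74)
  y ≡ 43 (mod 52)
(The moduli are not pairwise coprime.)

48143

Combine the congruences pairwise.
gcd(374, 74) = 2 and 2 | (43 − 271), so the pair is consistent; merging gives y ≡ 6629 (mod 13838), where 13838 = lcm(374, 74).
gcd(13838, 52) = 2 and 2 | (43 − 6629), so the pair is consistent; merging gives y ≡ 48143 (mod 359788), where 359788 = lcm(13838, 52).
The solution is unique modulo lcm(374, 74, 52) = 359788.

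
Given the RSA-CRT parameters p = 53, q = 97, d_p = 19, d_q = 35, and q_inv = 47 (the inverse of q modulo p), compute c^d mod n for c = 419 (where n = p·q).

3039

m₁ = c^(d_p) mod p: c ≡ 48 (mod 53), and 48^19 mod 53 = 18.
m₂ = c^(d_q) mod q: c ≡ 31 (mod 97), and 31^35 mod 97 = 32.
h = q_inv·(m₁ − m₂) mod p = 47·(18 − 32) mod 53 = 31.
m = m₂ + h·q = 32 + 31·97 = 3039.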